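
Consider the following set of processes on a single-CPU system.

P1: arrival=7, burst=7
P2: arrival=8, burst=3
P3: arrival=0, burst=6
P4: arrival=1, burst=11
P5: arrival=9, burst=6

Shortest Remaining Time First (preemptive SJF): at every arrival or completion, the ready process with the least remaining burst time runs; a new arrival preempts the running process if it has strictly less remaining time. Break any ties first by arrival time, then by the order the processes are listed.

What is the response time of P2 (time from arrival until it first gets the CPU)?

0

Timeline: | P3 0-6 | P4 6-7 | P1 7-8 | P2 8-11 | P1 11-17 | P5 17-23 | P4 23-33 |
Completion: P1=17  P2=11  P3=6  P4=33  P5=23
Response(P2) = first start − arrival = 8 − 8 = 0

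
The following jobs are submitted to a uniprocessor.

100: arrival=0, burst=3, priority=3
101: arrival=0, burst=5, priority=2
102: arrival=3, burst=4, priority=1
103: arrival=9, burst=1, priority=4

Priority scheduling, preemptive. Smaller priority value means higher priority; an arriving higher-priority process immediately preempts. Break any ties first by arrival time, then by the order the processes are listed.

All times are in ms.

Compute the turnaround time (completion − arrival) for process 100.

12

Schedule: | 101 0-3 | 102 3-7 | 101 7-9 | 100 9-12 | 103 12-13 |
Completion: 100=12  101=9  102=7  103=13
Turnaround (C−A): 100=12  101=9  102=4  103=4
Turnaround(100) = completion − arrival = 12 − 0 = 12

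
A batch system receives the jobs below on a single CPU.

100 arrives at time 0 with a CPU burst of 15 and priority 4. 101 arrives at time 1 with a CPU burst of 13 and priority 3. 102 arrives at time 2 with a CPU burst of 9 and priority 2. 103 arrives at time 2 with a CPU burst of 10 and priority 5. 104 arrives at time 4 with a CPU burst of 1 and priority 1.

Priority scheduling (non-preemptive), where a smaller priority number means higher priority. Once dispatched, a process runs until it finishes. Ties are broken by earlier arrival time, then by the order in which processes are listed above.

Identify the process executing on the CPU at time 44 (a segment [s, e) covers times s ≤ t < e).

Timeline: | 100 0-15 | 104 15-16 | 102 16-25 | 101 25-38 | 103 38-48 |
Completion: 100=15  101=38  102=25  103=48  104=16

103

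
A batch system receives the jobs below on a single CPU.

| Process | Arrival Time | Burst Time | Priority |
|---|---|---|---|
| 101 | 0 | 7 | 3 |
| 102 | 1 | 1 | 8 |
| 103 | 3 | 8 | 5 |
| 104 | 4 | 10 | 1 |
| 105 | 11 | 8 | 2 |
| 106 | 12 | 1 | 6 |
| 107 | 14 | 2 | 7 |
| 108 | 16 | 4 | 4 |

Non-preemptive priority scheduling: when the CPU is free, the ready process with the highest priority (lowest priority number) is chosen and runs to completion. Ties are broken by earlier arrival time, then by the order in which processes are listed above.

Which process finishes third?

105

Timeline: | 101 0-7 | 104 7-17 | 105 17-25 | 108 25-29 | 103 29-37 | 106 37-38 | 107 38-40 | 102 40-41 |
Completion: 101=7  102=41  103=37  104=17  105=25  106=38  107=40  108=29
Turnaround (C−A): 101=7  102=40  103=34  104=13  105=14  106=26  107=26  108=13
Finish order: 101 → 104 → 105 → 108 → 103 → 106 → 107 → 102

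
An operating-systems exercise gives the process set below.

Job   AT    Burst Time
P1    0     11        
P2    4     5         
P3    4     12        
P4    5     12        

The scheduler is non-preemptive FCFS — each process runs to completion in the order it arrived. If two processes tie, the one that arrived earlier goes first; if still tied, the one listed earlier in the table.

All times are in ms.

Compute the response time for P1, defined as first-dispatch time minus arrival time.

Schedule: | P1 0-11 | P2 11-16 | P3 16-28 | P4 28-40 |
Completion: P1=11  P2=16  P3=28  P4=40
Response(P1) = first start − arrival = 0 − 0 = 0

0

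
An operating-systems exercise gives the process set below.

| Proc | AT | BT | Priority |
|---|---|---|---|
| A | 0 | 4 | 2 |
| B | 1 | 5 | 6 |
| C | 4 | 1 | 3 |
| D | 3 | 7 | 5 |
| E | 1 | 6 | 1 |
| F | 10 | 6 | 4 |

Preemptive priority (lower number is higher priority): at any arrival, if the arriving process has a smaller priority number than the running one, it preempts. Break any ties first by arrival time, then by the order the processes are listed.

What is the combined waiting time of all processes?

50

Gantt: | A 0-1 | E 1-7 | A 7-10 | C 10-11 | F 11-17 | D 17-24 | B 24-29 |
Completion: A=10  B=29  C=11  D=24  E=7  F=17
Turnaround (C−A): A=10  B=28  C=7  D=21  E=6  F=7
Waiting = turnaround − burst: A=6, B=23, C=6, D=14, E=0, F=1
Total waiting = 6 + 23 + 6 + 14 + 0 + 1 = 50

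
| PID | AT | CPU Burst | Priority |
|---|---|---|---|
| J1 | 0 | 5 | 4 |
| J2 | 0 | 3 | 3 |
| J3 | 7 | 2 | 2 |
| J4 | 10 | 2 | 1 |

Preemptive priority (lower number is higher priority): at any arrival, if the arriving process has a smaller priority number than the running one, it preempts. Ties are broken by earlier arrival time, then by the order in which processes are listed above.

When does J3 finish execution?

Schedule: | J2 0-3 | J1 3-7 | J3 7-9 | J1 9-10 | J4 10-12 |
Completion: J1=10  J2=3  J3=9  J4=12
Turnaround (C−A): J1=10  J2=3  J3=2  J4=2

9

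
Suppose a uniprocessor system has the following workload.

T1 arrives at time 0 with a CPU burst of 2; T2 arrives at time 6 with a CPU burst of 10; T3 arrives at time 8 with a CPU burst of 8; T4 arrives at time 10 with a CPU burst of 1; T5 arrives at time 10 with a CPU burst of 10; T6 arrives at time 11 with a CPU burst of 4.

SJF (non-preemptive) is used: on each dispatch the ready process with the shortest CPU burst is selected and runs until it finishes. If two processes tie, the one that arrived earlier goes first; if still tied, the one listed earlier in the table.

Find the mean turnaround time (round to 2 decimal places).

13.17

Timeline: | T1 0-2 | idle 2-6 | T2 6-16 | T4 16-17 | T6 17-21 | T3 21-29 | T5 29-39 |
Completion: T1=2  T2=16  T3=29  T4=17  T5=39  T6=21
Turnaround times: T1=2, T2=10, T3=21, T4=7, T5=29, T6=10
Average turnaround = (2+10+21+7+29+10) / 6 = 79/6 = 13.17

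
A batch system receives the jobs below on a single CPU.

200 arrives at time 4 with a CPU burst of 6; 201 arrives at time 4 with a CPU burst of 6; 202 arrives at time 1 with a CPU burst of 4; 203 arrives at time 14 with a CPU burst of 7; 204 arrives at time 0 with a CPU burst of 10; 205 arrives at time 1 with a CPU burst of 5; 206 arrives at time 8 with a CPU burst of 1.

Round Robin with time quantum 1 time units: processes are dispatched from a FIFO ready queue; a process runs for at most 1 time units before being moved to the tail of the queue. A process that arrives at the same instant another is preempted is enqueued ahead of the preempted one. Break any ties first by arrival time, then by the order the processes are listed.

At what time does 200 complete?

31

Schedule: | 204 0-1 | 202 1-2 | 205 2-3 | 204 3-4 | 202 4-5 | 205 5-6 | 200 6-7 | 201 7-8 | 204 8-9 | 202 9-10 | 205 10-11 | 200 11-12 | 206 12-13 | 201 13-14 | 204 14-15 | 202 15-16 | 205 16-17 | 200 17-18 | 203 18-19 | 201 19-20 | 204 20-21 | 205 21-22 | 200 22-23 | 203 23-24 | 201 24-25 | 204 25-26 | 200 26-27 | 203 27-28 | 201 28-29 | 204 29-30 | 200 30-31 | 203 31-32 | 201 32-33 | 204 33-34 | 203 34-35 | 204 35-36 | 203 36-37 | 204 37-38 | 203 38-39 |
Completion: 200=31  201=33  202=16  203=39  204=38  205=22  206=13
Turnaround (C−A): 200=27  201=29  202=15  203=25  204=38  205=21  206=5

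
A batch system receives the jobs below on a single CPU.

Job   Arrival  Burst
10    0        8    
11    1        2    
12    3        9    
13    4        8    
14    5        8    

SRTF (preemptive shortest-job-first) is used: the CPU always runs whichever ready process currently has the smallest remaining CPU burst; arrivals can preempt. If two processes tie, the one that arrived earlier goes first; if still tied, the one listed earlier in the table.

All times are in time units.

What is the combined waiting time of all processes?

44

Gantt: | 10 0-1 | 11 1-3 | 10 3-10 | 13 10-18 | 14 18-26 | 12 26-35 |
Completion: 10=10  11=3  12=35  13=18  14=26
Turnaround (C−A): 10=10  11=2  12=32  13=14  14=21
Waiting = turnaround − burst: 10=2, 11=0, 12=23, 13=6, 14=13
Total waiting = 2 + 0 + 23 + 6 + 13 = 44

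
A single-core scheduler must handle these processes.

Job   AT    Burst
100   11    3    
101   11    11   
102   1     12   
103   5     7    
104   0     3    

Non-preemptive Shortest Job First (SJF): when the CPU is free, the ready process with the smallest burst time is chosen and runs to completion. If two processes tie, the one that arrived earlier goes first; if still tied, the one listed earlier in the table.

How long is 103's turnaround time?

20

Timeline: | 104 0-3 | 102 3-15 | 100 15-18 | 103 18-25 | 101 25-36 |
Completion: 100=18  101=36  102=15  103=25  104=3
Turnaround(103) = completion − arrival = 25 − 5 = 20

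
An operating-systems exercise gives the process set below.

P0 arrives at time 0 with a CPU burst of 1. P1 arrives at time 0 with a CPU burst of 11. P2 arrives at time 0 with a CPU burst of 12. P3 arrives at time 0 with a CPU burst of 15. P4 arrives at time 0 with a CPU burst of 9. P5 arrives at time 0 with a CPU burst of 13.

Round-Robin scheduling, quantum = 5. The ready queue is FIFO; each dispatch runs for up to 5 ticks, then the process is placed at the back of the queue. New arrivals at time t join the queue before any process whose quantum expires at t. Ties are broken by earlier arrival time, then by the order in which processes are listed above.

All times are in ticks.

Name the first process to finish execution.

Timeline: | P0 0-1 | P1 1-6 | P2 6-11 | P3 11-16 | P4 16-21 | P5 21-26 | P1 26-31 | P2 31-36 | P3 36-41 | P4 41-45 | P5 45-50 | P1 50-51 | P2 51-53 | P3 53-58 | P5 58-61 |
Completion: P0=1  P1=51  P2=53  P3=58  P4=45  P5=61
Finish order: P0 → P4 → P1 → P2 → P3 → P5

P0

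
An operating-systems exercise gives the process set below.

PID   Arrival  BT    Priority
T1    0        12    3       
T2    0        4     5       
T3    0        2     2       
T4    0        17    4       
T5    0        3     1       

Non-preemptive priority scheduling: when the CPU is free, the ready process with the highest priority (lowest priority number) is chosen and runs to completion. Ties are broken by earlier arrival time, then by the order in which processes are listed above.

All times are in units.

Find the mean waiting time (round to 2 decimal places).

11.80

Timeline: | T5 0-3 | T3 3-5 | T1 5-17 | T4 17-34 | T2 34-38 |
Completion: T1=17  T2=38  T3=5  T4=34  T5=3
Turnaround (C−A): T1=17  T2=38  T3=5  T4=34  T5=3
Waiting times: T1=5, T2=34, T3=3, T4=17, T5=0
Average waiting = (5+34+3+17+0) / 5 = 59/5 = 11.80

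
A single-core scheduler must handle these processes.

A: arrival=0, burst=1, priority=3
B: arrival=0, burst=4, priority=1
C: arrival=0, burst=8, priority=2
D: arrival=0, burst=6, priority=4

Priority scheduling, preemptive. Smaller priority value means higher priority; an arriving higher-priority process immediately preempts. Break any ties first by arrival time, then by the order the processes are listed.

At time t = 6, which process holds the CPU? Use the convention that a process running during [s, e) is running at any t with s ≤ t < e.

Schedule: | B 0-4 | C 4-12 | A 12-13 | D 13-19 |
Completion: A=13  B=4  C=12  D=19

C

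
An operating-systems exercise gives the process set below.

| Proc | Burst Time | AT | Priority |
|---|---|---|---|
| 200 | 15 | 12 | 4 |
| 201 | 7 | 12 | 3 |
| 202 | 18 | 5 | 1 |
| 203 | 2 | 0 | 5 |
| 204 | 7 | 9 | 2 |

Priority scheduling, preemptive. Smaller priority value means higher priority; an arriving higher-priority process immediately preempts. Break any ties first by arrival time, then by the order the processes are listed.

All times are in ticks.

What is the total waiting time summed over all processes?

Timeline: | 203 0-2 | idle 2-5 | 202 5-23 | 204 23-30 | 201 30-37 | 200 37-52 |
Completion: 200=52  201=37  202=23  203=2  204=30
Turnaround (C−A): 200=40  201=25  202=18  203=2  204=21
Waiting = turnaround − burst: 200=25, 201=18, 202=0, 203=0, 204=14
Total waiting = 25 + 18 + 0 + 0 + 14 = 57

57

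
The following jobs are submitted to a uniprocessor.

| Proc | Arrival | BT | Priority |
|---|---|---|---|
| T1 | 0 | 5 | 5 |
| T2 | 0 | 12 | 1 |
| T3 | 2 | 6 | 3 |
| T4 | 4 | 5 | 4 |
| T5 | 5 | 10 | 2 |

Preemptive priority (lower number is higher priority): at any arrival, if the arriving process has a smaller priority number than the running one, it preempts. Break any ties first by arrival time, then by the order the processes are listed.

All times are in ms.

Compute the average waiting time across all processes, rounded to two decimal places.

16.80

Timeline: | T2 0-12 | T5 12-22 | T3 22-28 | T4 28-33 | T1 33-38 |
Completion: T1=38  T2=12  T3=28  T4=33  T5=22
Turnaround (C−A): T1=38  T2=12  T3=26  T4=29  T5=17
Waiting times: T1=33, T2=0, T3=20, T4=24, T5=7
Average waiting = (33+0+20+24+7) / 5 = 84/5 = 16.80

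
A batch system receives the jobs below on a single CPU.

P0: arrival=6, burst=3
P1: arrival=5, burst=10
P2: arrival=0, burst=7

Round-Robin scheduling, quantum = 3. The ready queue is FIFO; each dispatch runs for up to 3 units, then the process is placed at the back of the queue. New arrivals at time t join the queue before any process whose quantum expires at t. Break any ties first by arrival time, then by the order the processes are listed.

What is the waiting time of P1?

5

Timeline: | P2 0-6 | P1 6-9 | P0 9-12 | P2 12-13 | P1 13-20 |
Completion: P0=12  P1=20  P2=13
Waiting(P1) = turnaround − burst = 15 − 10 = 5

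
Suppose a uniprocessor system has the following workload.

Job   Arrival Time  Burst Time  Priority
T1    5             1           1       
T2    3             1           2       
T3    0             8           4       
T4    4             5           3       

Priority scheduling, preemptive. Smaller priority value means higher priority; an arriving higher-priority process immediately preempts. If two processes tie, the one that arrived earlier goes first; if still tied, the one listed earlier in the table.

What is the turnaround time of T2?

Timeline: | T3 0-3 | T2 3-4 | T4 4-5 | T1 5-6 | T4 6-10 | T3 10-15 |
Completion: T1=6  T2=4  T3=15  T4=10
Turnaround(T2) = completion − arrival = 4 − 3 = 1

1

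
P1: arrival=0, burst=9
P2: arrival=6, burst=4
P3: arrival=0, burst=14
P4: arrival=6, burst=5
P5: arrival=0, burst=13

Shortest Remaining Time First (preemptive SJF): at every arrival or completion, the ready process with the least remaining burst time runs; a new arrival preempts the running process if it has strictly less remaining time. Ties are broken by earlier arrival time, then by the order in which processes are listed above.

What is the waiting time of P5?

Timeline: | P1 0-9 | P2 9-13 | P4 13-18 | P5 18-31 | P3 31-45 |
Completion: P1=9  P2=13  P3=45  P4=18  P5=31
Waiting(P5) = turnaround − burst = 31 − 13 = 18

18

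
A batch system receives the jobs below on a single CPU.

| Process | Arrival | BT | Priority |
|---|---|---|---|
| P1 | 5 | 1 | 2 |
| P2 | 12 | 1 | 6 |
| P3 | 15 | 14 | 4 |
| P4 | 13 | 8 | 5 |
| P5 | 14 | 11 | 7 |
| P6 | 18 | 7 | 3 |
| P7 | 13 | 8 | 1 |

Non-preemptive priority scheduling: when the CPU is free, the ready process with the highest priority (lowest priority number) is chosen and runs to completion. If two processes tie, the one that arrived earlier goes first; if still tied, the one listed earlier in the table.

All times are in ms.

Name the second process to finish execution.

P2

Schedule: | idle 0-5 | P1 5-6 | idle 6-12 | P2 12-13 | P7 13-21 | P6 21-28 | P3 28-42 | P4 42-50 | P5 50-61 |
Completion: P1=6  P2=13  P3=42  P4=50  P5=61  P6=28  P7=21
Turnaround (C−A): P1=1  P2=1  P3=27  P4=37  P5=47  P6=10  P7=8
Finish order: P1 → P2 → P7 → P6 → P3 → P4 → P5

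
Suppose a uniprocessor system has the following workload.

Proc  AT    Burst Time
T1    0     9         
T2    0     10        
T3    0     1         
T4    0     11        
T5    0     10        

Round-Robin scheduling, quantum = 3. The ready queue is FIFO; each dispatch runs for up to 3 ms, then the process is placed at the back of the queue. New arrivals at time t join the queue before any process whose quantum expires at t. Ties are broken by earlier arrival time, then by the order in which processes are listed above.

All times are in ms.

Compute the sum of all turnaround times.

154

Schedule: | T1 0-3 | T2 3-6 | T3 6-7 | T4 7-10 | T5 10-13 | T1 13-16 | T2 16-19 | T4 19-22 | T5 22-25 | T1 25-28 | T2 28-31 | T4 31-34 | T5 34-37 | T2 37-38 | T4 38-40 | T5 40-41 |
Completion: T1=28  T2=38  T3=7  T4=40  T5=41
Turnaround = completion − arrival: T1=28, T2=38, T3=7, T4=40, T5=41
Total turnaround = 28 + 38 + 7 + 40 + 41 = 154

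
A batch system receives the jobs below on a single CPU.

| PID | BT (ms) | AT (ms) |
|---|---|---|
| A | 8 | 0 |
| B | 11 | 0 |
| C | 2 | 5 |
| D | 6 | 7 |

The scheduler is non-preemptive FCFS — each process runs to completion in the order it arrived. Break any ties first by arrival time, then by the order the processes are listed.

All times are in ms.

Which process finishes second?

B

Schedule: | A 0-8 | B 8-19 | C 19-21 | D 21-27 |
Completion: A=8  B=19  C=21  D=27
Turnaround (C−A): A=8  B=19  C=16  D=20
Finish order: A → B → C → D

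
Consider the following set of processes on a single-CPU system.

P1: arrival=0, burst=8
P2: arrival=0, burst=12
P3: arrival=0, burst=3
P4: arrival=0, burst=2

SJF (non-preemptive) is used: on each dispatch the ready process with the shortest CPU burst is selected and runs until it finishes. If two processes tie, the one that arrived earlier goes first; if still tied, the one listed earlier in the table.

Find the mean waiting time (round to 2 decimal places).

Timeline: | P4 0-2 | P3 2-5 | P1 5-13 | P2 13-25 |
Completion: P1=13  P2=25  P3=5  P4=2
Waiting times: P1=5, P2=13, P3=2, P4=0
Average waiting = (5+13+2+0) / 4 = 20/4 = 5.00

5.00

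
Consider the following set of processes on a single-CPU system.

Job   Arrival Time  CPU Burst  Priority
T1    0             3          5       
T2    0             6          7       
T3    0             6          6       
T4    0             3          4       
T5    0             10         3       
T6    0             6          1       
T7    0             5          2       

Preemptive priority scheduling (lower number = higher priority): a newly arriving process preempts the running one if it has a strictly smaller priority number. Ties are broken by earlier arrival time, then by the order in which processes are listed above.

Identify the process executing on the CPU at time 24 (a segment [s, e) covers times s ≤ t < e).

Schedule: | T6 0-6 | T7 6-11 | T5 11-21 | T4 21-24 | T1 24-27 | T3 27-33 | T2 33-39 |
Completion: T1=27  T2=39  T3=33  T4=24  T5=21  T6=6  T7=11
Turnaround (C−A): T1=27  T2=39  T3=33  T4=24  T5=21  T6=6  T7=11

T1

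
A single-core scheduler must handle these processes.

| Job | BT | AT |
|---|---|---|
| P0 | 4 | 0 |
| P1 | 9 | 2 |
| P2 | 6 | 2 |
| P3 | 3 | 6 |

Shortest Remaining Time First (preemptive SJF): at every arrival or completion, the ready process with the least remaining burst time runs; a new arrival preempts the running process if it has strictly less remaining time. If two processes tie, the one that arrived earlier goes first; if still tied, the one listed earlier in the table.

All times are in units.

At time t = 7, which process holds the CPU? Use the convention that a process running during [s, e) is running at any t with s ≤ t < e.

Schedule: | P0 0-4 | P2 4-6 | P3 6-9 | P2 9-13 | P1 13-22 |
Completion: P0=4  P1=22  P2=13  P3=9

P3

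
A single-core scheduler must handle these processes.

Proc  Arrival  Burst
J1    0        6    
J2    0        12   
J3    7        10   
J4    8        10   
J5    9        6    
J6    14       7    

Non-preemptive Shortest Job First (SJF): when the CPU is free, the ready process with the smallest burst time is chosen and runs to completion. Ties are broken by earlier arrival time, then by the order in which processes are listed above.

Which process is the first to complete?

J1

Timeline: | J1 0-6 | J2 6-18 | J5 18-24 | J6 24-31 | J3 31-41 | J4 41-51 |
Completion: J1=6  J2=18  J3=41  J4=51  J5=24  J6=31
Turnaround (C−A): J1=6  J2=18  J3=34  J4=43  J5=15  J6=17
Finish order: J1 → J2 → J5 → J6 → J3 → J4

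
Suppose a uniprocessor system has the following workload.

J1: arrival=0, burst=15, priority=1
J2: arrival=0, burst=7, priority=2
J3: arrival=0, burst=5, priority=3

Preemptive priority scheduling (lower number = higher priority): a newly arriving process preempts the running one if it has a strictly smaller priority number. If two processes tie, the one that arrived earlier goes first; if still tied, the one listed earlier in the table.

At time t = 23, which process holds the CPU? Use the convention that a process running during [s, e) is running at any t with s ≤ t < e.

J3

Timeline: | J1 0-15 | J2 15-22 | J3 22-27 |
Completion: J1=15  J2=22  J3=27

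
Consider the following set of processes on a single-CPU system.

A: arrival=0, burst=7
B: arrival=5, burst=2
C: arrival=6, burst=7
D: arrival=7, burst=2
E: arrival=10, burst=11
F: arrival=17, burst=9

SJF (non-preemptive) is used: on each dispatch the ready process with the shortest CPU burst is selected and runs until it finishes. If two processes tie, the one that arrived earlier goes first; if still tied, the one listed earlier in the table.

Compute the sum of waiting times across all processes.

27

Timeline: | A 0-7 | B 7-9 | D 9-11 | C 11-18 | F 18-27 | E 27-38 |
Completion: A=7  B=9  C=18  D=11  E=38  F=27
Waiting = turnaround − burst: A=0, B=2, C=5, D=2, E=17, F=1
Total waiting = 0 + 2 + 5 + 2 + 17 + 1 = 27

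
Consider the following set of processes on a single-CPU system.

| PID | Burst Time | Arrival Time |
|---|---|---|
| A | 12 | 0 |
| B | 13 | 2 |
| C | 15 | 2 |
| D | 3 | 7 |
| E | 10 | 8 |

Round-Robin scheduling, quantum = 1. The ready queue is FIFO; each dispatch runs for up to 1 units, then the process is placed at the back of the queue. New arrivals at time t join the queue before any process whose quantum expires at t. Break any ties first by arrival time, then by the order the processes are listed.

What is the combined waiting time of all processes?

143

Schedule: | A 0-2 | B 2-3 | C 3-4 | A 4-5 | B 5-6 | C 6-7 | A 7-8 | B 8-9 | D 9-10 | C 10-11 | E 11-12 | A 12-13 | B 13-14 | D 14-15 | C 15-16 | E 16-17 | A 17-18 | B 18-19 | D 19-20 | C 20-21 | E 21-22 | A 22-23 | B 23-24 | C 24-25 | E 25-26 | A 26-27 | B 27-28 | C 28-29 | E 29-30 | A 30-31 | B 31-32 | C 32-33 | E 33-34 | A 34-35 | B 35-36 | C 36-37 | E 37-38 | A 38-39 | B 39-40 | C 40-41 | E 41-42 | A 42-43 | B 43-44 | C 44-45 | E 45-46 | B 46-47 | C 47-48 | E 48-49 | B 49-50 | C 50-53 |
Completion: A=43  B=50  C=53  D=20  E=49
Turnaround (C−A): A=43  B=48  C=51  D=13  E=41
Waiting = turnaround − burst: A=31, B=35, C=36, D=10, E=31
Total waiting = 31 + 35 + 36 + 10 + 31 = 143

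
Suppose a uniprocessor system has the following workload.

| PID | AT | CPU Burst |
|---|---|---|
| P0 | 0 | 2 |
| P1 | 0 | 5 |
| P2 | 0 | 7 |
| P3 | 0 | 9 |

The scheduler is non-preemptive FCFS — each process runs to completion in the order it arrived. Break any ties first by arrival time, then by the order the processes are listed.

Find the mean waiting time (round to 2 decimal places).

5.75

Gantt: | P0 0-2 | P1 2-7 | P2 7-14 | P3 14-23 |
Completion: P0=2  P1=7  P2=14  P3=23
Waiting times: P0=0, P1=2, P2=7, P3=14
Average waiting = (0+2+7+14) / 4 = 23/4 = 5.75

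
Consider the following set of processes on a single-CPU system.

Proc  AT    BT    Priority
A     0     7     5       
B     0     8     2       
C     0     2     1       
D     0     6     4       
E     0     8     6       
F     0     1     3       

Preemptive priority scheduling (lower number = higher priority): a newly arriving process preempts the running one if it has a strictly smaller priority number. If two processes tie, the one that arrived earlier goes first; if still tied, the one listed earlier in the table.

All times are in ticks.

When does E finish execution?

Gantt: | C 0-2 | B 2-10 | F 10-11 | D 11-17 | A 17-24 | E 24-32 |
Completion: A=24  B=10  C=2  D=17  E=32  F=11
Turnaround (C−A): A=24  B=10  C=2  D=17  E=32  F=11

32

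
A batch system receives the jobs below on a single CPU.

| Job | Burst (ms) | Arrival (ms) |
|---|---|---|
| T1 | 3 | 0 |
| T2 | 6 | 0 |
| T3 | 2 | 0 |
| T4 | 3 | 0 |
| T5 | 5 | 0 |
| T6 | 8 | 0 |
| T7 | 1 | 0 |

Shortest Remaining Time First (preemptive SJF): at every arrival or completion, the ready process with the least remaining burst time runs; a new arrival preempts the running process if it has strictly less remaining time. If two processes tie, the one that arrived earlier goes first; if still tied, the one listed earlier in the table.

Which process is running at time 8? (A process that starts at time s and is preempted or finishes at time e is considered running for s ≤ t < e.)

Schedule: | T7 0-1 | T3 1-3 | T1 3-6 | T4 6-9 | T5 9-14 | T2 14-20 | T6 20-28 |
Completion: T1=6  T2=20  T3=3  T4=9  T5=14  T6=28  T7=1

T4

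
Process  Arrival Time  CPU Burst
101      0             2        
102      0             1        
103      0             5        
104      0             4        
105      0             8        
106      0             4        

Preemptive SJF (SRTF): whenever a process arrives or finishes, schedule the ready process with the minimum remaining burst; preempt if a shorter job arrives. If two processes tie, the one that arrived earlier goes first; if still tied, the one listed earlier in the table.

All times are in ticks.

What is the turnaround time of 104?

7

Timeline: | 102 0-1 | 101 1-3 | 104 3-7 | 106 7-11 | 103 11-16 | 105 16-24 |
Completion: 101=3  102=1  103=16  104=7  105=24  106=11
Turnaround (C−A): 101=3  102=1  103=16  104=7  105=24  106=11
Turnaround(104) = completion − arrival = 7 − 0 = 7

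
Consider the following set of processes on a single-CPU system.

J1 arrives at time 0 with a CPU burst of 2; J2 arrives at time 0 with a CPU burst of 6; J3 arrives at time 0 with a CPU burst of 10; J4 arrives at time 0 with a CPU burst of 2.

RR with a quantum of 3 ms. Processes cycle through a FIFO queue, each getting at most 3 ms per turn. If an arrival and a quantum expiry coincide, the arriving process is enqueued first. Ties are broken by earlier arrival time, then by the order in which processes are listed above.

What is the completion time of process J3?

Gantt: | J1 0-2 | J2 2-5 | J3 5-8 | J4 8-10 | J2 10-13 | J3 13-20 |
Completion: J1=2  J2=13  J3=20  J4=10
Turnaround (C−A): J1=2  J2=13  J3=20  J4=10

20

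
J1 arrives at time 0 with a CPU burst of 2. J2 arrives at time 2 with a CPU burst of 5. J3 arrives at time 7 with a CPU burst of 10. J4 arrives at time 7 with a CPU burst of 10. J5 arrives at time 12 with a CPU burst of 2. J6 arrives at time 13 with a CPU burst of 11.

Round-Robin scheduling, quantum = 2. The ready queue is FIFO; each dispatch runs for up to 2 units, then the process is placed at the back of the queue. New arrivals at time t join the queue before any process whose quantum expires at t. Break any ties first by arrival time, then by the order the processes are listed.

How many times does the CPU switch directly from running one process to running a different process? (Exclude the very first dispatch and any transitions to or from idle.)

Timeline: | J1 0-2 | J2 2-7 | J3 7-9 | J4 9-11 | J3 11-13 | J4 13-15 | J5 15-17 | J6 17-19 | J3 19-21 | J4 21-23 | J6 23-25 | J3 25-27 | J4 27-29 | J6 29-31 | J3 31-33 | J4 33-35 | J6 35-40 |
Completion: J1=2  J2=7  J3=33  J4=35  J5=17  J6=40

16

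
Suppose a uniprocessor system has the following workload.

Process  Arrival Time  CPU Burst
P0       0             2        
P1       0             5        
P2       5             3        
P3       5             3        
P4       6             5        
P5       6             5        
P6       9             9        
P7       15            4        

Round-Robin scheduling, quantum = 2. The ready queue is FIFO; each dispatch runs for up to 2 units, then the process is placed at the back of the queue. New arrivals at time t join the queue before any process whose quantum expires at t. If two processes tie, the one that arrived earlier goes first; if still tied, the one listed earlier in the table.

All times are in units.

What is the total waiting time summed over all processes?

Gantt: | P0 0-2 | P1 2-6 | P2 6-8 | P3 8-10 | P4 10-12 | P5 12-14 | P1 14-15 | P2 15-16 | P6 16-18 | P3 18-19 | P4 19-21 | P5 21-23 | P7 23-25 | P6 25-27 | P4 27-28 | P5 28-29 | P7 29-31 | P6 31-36 |
Completion: P0=2  P1=15  P2=16  P3=19  P4=28  P5=29  P6=36  P7=31
Turnaround (C−A): P0=2  P1=15  P2=11  P3=14  P4=22  P5=23  P6=27  P7=16
Waiting = turnaround − burst: P0=0, P1=10, P2=8, P3=11, P4=17, P5=18, P6=18, P7=12
Total waiting = 0 + 10 + 8 + 11 + 17 + 18 + 18 + 12 = 94

94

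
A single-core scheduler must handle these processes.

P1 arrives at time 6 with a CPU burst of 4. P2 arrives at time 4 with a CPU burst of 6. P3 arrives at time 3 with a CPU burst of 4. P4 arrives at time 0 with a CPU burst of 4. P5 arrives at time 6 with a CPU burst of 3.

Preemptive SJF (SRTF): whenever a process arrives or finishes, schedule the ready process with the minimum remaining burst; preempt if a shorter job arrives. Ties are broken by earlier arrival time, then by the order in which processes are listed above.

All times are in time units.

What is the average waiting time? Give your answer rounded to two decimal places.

3.80

Schedule: | P4 0-4 | P3 4-8 | P5 8-11 | P1 11-15 | P2 15-21 |
Completion: P1=15  P2=21  P3=8  P4=4  P5=11
Turnaround (C−A): P1=9  P2=17  P3=5  P4=4  P5=5
Waiting times: P1=5, P2=11, P3=1, P4=0, P5=2
Average waiting = (5+11+1+0+2) / 5 = 19/5 = 3.80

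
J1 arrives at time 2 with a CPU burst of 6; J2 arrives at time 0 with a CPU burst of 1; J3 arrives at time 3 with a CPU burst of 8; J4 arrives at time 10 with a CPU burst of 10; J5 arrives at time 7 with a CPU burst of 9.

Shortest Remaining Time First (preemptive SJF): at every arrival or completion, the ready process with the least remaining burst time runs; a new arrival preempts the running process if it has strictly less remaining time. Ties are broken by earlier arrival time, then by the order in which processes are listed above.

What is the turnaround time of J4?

25

Gantt: | J2 0-1 | idle 1-2 | J1 2-8 | J3 8-16 | J5 16-25 | J4 25-35 |
Completion: J1=8  J2=1  J3=16  J4=35  J5=25
Turnaround(J4) = completion − arrival = 35 − 10 = 25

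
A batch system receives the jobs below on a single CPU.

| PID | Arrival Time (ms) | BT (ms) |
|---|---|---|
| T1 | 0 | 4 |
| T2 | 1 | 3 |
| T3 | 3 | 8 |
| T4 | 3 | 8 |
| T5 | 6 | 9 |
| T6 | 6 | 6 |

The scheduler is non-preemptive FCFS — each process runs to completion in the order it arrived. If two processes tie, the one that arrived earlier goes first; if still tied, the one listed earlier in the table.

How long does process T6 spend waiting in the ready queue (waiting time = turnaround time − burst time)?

26

Timeline: | T1 0-4 | T2 4-7 | T3 7-15 | T4 15-23 | T5 23-32 | T6 32-38 |
Completion: T1=4  T2=7  T3=15  T4=23  T5=32  T6=38
Waiting(T6) = turnaround − burst = 32 − 6 = 26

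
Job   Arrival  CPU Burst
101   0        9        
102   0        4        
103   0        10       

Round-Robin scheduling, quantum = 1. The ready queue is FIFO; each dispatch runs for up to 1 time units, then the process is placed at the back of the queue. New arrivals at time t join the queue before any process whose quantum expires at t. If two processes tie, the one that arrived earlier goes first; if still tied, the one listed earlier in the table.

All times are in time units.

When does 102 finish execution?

Gantt: | 101 0-1 | 102 1-2 | 103 2-3 | 101 3-4 | 102 4-5 | 103 5-6 | 101 6-7 | 102 7-8 | 103 8-9 | 101 9-10 | 102 10-11 | 103 11-12 | 101 12-13 | 103 13-14 | 101 14-15 | 103 15-16 | 101 16-17 | 103 17-18 | 101 18-19 | 103 19-20 | 101 20-21 | 103 21-23 |
Completion: 101=21  102=11  103=23
Turnaround (C−A): 101=21  102=11  103=23

11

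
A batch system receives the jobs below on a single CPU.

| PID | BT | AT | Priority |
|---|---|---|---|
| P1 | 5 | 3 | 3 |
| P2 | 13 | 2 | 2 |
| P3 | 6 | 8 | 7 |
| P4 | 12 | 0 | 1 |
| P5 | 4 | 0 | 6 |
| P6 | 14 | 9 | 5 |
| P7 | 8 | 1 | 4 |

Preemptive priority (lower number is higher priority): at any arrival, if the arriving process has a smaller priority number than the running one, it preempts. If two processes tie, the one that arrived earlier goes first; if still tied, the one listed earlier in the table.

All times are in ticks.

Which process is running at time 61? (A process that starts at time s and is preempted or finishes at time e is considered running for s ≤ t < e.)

P3

Schedule: | P4 0-12 | P2 12-25 | P1 25-30 | P7 30-38 | P6 38-52 | P5 52-56 | P3 56-62 |
Completion: P1=30  P2=25  P3=62  P4=12  P5=56  P6=52  P7=38
Turnaround (C−A): P1=27  P2=23  P3=54  P4=12  P5=56  P6=43  P7=37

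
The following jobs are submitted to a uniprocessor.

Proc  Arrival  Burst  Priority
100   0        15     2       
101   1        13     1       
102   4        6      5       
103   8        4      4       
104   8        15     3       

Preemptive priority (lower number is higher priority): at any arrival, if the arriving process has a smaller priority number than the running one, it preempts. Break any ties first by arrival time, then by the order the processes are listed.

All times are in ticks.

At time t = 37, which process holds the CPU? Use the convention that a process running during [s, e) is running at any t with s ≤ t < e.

104

Timeline: | 100 0-1 | 101 1-14 | 100 14-28 | 104 28-43 | 103 43-47 | 102 47-53 |
Completion: 100=28  101=14  102=53  103=47  104=43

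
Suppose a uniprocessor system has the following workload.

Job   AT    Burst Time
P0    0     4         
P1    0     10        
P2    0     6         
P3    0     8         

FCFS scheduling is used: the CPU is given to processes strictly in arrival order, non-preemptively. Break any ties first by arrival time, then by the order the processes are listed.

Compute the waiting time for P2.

14

Gantt: | P0 0-4 | P1 4-14 | P2 14-20 | P3 20-28 |
Completion: P0=4  P1=14  P2=20  P3=28
Waiting(P2) = turnaround − burst = 20 − 6 = 14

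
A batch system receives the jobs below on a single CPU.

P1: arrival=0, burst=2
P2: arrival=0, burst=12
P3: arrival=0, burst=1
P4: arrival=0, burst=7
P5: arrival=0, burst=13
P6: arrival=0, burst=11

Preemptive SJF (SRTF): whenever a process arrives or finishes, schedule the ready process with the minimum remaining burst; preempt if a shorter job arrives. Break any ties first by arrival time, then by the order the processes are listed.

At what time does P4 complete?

10

Gantt: | P3 0-1 | P1 1-3 | P4 3-10 | P6 10-21 | P2 21-33 | P5 33-46 |
Completion: P1=3  P2=33  P3=1  P4=10  P5=46  P6=21
Turnaround (C−A): P1=3  P2=33  P3=1  P4=10  P5=46  P6=21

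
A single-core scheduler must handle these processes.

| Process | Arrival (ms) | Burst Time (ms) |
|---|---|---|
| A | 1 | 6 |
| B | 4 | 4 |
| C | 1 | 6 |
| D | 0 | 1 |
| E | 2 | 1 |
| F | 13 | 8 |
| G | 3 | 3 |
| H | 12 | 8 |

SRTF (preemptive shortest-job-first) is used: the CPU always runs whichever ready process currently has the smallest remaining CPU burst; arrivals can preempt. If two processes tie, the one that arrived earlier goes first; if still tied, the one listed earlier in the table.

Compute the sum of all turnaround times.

Schedule: | D 0-1 | A 1-2 | E 2-3 | G 3-6 | B 6-10 | A 10-15 | C 15-21 | H 21-29 | F 29-37 |
Completion: A=15  B=10  C=21  D=1  E=3  F=37  G=6  H=29
Turnaround = completion − arrival: A=14, B=6, C=20, D=1, E=1, F=24, G=3, H=17
Total turnaround = 14 + 6 + 20 + 1 + 1 + 24 + 3 + 17 = 86

86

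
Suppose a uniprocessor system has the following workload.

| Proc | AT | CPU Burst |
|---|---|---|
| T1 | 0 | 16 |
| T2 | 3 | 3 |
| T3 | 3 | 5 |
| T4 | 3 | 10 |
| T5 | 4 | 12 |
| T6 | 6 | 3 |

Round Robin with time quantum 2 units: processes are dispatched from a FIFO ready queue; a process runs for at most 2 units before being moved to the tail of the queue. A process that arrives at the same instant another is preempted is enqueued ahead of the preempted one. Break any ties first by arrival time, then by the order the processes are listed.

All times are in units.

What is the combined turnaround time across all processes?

Timeline: | T1 0-4 | T2 4-6 | T3 6-8 | T4 8-10 | T5 10-12 | T1 12-14 | T6 14-16 | T2 16-17 | T3 17-19 | T4 19-21 | T5 21-23 | T1 23-25 | T6 25-26 | T3 26-27 | T4 27-29 | T5 29-31 | T1 31-33 | T4 33-35 | T5 35-37 | T1 37-39 | T4 39-41 | T5 41-43 | T1 43-45 | T5 45-47 | T1 47-49 |
Completion: T1=49  T2=17  T3=27  T4=41  T5=47  T6=26
Turnaround (C−A): T1=49  T2=14  T3=24  T4=38  T5=43  T6=20
Turnaround = completion − arrival: T1=49, T2=14, T3=24, T4=38, T5=43, T6=20
Total turnaround = 49 + 14 + 24 + 38 + 43 + 20 = 188

188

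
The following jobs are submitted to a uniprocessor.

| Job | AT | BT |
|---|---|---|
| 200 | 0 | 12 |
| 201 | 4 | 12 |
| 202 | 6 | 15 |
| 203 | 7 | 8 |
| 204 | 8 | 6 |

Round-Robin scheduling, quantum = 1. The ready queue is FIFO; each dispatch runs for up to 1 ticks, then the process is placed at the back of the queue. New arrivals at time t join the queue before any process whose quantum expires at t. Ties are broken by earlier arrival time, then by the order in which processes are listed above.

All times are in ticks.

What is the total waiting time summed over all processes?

142

Timeline: | 200 0-4 | 201 4-5 | 200 5-6 | 201 6-7 | 202 7-8 | 200 8-9 | 203 9-10 | 201 10-11 | 204 11-12 | 202 12-13 | 200 13-14 | 203 14-15 | 201 15-16 | 204 16-17 | 202 17-18 | 200 18-19 | 203 19-20 | 201 20-21 | 204 21-22 | 202 22-23 | 200 23-24 | 203 24-25 | 201 25-26 | 204 26-27 | 202 27-28 | 200 28-29 | 203 29-30 | 201 30-31 | 204 31-32 | 202 32-33 | 200 33-34 | 203 34-35 | 201 35-36 | 204 36-37 | 202 37-38 | 200 38-39 | 203 39-40 | 201 40-41 | 202 41-42 | 203 42-43 | 201 43-44 | 202 44-45 | 201 45-46 | 202 46-47 | 201 47-48 | 202 48-53 |
Completion: 200=39  201=48  202=53  203=43  204=37
Waiting = turnaround − burst: 200=27, 201=32, 202=32, 203=28, 204=23
Total waiting = 27 + 32 + 32 + 28 + 23 = 142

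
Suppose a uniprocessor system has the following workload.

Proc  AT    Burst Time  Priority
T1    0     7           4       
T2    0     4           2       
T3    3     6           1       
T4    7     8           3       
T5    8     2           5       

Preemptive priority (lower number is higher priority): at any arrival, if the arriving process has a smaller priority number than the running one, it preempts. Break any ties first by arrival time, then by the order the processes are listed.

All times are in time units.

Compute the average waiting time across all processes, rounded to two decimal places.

8.80

Gantt: | T2 0-3 | T3 3-9 | T2 9-10 | T4 10-18 | T1 18-25 | T5 25-27 |
Completion: T1=25  T2=10  T3=9  T4=18  T5=27
Waiting times: T1=18, T2=6, T3=0, T4=3, T5=17
Average waiting = (18+6+0+3+17) / 5 = 44/5 = 8.80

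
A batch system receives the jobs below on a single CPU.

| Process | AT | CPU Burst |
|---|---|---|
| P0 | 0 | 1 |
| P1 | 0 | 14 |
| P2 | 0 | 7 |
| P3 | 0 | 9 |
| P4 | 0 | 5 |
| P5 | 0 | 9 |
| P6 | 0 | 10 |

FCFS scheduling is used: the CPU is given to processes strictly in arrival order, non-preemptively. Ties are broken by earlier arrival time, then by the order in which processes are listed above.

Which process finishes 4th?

P3

Gantt: | P0 0-1 | P1 1-15 | P2 15-22 | P3 22-31 | P4 31-36 | P5 36-45 | P6 45-55 |
Completion: P0=1  P1=15  P2=22  P3=31  P4=36  P5=45  P6=55
Turnaround (C−A): P0=1  P1=15  P2=22  P3=31  P4=36  P5=45  P6=55
Finish order: P0 → P1 → P2 → P3 → P4 → P5 → P6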